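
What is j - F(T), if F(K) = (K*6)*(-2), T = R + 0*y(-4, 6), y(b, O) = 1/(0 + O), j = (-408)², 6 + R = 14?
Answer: 166560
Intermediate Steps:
R = 8 (R = -6 + 14 = 8)
j = 166464
y(b, O) = 1/O
T = 8 (T = 8 + 0/6 = 8 + 0*(⅙) = 8 + 0 = 8)
F(K) = -12*K (F(K) = (6*K)*(-2) = -12*K)
j - F(T) = 166464 - (-12)*8 = 166464 - 1*(-96) = 166464 + 96 = 166560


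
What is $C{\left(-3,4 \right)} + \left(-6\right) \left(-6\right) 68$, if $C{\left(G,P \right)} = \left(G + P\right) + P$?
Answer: $2453$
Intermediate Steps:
$C{\left(G,P \right)} = G + 2 P$
$C{\left(-3,4 \right)} + \left(-6\right) \left(-6\right) 68 = \left(-3 + 2 \cdot 4\right) + \left(-6\right) \left(-6\right) 68 = \left(-3 + 8\right) + 36 \cdot 68 = 5 + 2448 = 2453$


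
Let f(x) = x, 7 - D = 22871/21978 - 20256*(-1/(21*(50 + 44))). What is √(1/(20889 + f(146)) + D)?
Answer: I*√225674861204345000910/7242813270 ≈ 2.0741*I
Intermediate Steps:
D = -31106953/7230762 (D = 7 - (22871/21978 - 20256*(-1/(21*(50 + 44)))) = 7 - (22871*(1/21978) - 20256/(94*(-21))) = 7 - (22871/21978 - 20256/(-1974)) = 7 - (22871/21978 - 20256*(-1/1974)) = 7 - (22871/21978 + 3376/329) = 7 - 1*81722287/7230762 = 7 - 81722287/7230762 = -31106953/7230762 ≈ -4.3020)
√(1/(20889 + f(146)) + D) = √(1/(20889 + 146) - 31106953/7230762) = √(1/21035 - 31106953/7230762) = √(-93475360799/21728439810) = I*√225674861204345000910/7242813270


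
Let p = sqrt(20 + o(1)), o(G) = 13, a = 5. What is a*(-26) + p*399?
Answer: -130 + 399*sqrt(33) ≈ 2162.1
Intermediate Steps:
p = sqrt(33) (p = sqrt(20 + 13) = sqrt(33) ≈ 5.7446)
a*(-26) + p*399 = 5*(-26) + sqrt(33)*399 = -130 + 399*sqrt(33)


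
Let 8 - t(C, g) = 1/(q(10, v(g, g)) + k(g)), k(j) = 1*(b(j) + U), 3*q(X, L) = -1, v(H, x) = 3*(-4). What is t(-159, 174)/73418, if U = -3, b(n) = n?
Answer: 4093/37590016 ≈ 0.00010889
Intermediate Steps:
v(H, x) = -12
q(X, L) = -1/3 (q(X, L) = (1/3)*(-1) = -1/3)
k(j) = -3 + j (k(j) = 1*(j - 3) = 1*(-3 + j) = -3 + j)
t(C, g) = 8 - 1/(-10/3 + g) (t(C, g) = 8 - 1/(-1/3 + (-3 + g)) = 8 - 1/(-10/3 + g))
t(-159, 174)/73418 = ((-83 + 24*174)/(-10 + 3*174))/73418 = ((-83 + 4176)/(-10 + 522))*(1/73418) = (4093/512)*(1/73418) = 4093/37590016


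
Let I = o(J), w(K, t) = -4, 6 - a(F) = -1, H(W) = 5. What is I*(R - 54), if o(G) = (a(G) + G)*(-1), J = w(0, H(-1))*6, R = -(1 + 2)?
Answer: -969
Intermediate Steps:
R = -3 (R = -1*3 = -3)
a(F) = 7 (a(F) = 6 - 1*(-1) = 6 + 1 = 7)
J = -24 (J = -4*6 = -24)
o(G) = -7 - G (o(G) = (7 + G)*(-1) = -7 - G)
I = 17 (I = -7 - 1*(-24) = -7 + 24 = 17)
I*(R - 54) = 17*(-3 - 54) = 17*(-57) = -969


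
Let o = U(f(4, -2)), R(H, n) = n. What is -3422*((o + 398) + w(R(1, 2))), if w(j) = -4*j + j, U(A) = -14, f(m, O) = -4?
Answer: -1293516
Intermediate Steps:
o = -14
w(j) = -3*j
-3422*((o + 398) + w(R(1, 2))) = -3422*((-14 + 398) - 3*2) = -3422*(384 - 6) = -3422*378 = -1293516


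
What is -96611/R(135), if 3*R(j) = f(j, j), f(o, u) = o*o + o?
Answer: -5683/360 ≈ -15.786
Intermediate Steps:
f(o, u) = o + o**2 (f(o, u) = o**2 + o = o + o**2)
R(j) = j*(1 + j)/3 (R(j) = (j*(1 + j))/3 = j*(1 + j)/3)
-96611/R(135) = -96611*1/(45*(1 + 135)) = -96611/((1/3)*135*136) = -96611/6120 = -96611*1/6120 = -5683/360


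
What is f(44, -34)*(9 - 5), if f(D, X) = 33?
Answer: 132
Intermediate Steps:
f(44, -34)*(9 - 5) = 33*(9 - 5) = 33*4 = 132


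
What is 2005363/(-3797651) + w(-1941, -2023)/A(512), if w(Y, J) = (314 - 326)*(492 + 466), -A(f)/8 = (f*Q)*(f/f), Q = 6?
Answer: -234416883/3888794624 ≈ -0.060280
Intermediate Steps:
A(f) = -48*f (A(f) = -8*f*6*f/f = -8*6*f = -48*f)
w(Y, J) = -11496 (w(Y, J) = -12*958 = -11496)
2005363/(-3797651) + w(-1941, -2023)/A(512) = 2005363/(-3797651) - 11496/((-48*512)) = 2005363*(-1/3797651) - 11496/(-24576) = -2005363/3797651 - 11496*(-1/24576) = -2005363/3797651 + 479/1024 = -234416883/3888794624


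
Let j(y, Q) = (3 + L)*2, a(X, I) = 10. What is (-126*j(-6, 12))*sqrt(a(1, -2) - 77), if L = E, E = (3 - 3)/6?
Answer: -756*I*sqrt(67) ≈ -6188.1*I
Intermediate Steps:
E = 0 (E = 0*(1/6) = 0)
L = 0
j(y, Q) = 6 (j(y, Q) = (3 + 0)*2 = 3*2 = 6)
(-126*j(-6, 12))*sqrt(a(1, -2) - 77) = (-126*6)*sqrt(10 - 77) = -756*I*sqrt(67)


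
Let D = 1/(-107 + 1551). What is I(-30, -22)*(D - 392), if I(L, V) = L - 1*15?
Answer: 25472115/1444 ≈ 17640.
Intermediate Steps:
I(L, V) = -15 + L (I(L, V) = L - 15 = -15 + L)
D = 1/1444 ≈ 0.00069252
I(-30, -22)*(D - 392) = (-15 - 30)*(1/1444 - 392) = -45*(-566047/1444) = 25472115/1444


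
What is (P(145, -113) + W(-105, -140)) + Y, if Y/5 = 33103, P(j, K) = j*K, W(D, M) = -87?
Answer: 149043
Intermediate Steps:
P(j, K) = K*j
Y = 165515 (Y = 5*33103 = 165515)
(P(145, -113) + W(-105, -140)) + Y = (-113*145 - 87) + 165515 = (-16385 - 87) + 165515 = -16472 + 165515 = 149043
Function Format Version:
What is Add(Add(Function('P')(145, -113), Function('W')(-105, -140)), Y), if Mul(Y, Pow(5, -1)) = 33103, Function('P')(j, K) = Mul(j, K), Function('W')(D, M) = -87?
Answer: 149043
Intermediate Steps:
Function('P')(j, K) = Mul(K, j)
Y = 165515 (Y = Mul(5, 33103) = 165515)
Add(Add(Function('P')(145, -113), Function('W')(-105, -140)), Y) = Add(Add(Mul(-113, 145), -87), 165515) = Add(Add(-16385, -87), 165515) = Add(-16472, 165515) = 149043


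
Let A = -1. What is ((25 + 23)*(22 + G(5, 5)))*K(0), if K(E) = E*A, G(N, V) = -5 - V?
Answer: 0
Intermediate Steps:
K(E) = -E (K(E) = E*(-1) = -E)
((25 + 23)*(22 + G(5, 5)))*K(0) = ((25 + 23)*(22 + (-5 - 1*5)))*(-1*0) = (48*(22 + (-5 - 5)))*0 = (48*(22 - 10))*0 = (48*12)*0 = 576*0 = 0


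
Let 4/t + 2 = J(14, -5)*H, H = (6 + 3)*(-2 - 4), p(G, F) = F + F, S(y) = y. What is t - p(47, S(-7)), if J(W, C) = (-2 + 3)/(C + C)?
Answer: 258/17 ≈ 15.176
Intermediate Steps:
J(W, C) = 1/(2*C)
p(G, F) = 2*F
H = -54 (H = 9*(-6) = -54)
t = 20/17 (t = 4/(-2 + ((1/2)/(-5))*(-54)) = 4/(-2 + ((1/2)*(-1/5))*(-54)) = 4/(-2 - 1/10*(-54)) = 4/(-2 + 27/5) = 4/(17/5) = 4*(5/17) = 20/17 ≈ 1.1765)
t - p(47, S(-7)) = 20/17 - 2*(-7) = 20/17 - 1*(-14) = 20/17 + 14 = 258/17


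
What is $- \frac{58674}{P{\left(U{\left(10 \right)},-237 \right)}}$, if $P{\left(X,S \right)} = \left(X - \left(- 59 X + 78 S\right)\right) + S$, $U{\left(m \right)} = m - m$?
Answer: $- \frac{254}{79} \approx -3.2152$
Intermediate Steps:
$U{\left(m \right)} = 0$
$P{\left(X,S \right)} = - 77 S + 60 X$ ($P{\left(X,S \right)} = \left(X - \left(- 59 X + 78 S\right)\right) + S = \left(- 78 S + 60 X\right) + S = - 77 S + 60 X$)
$- \frac{58674}{P{\left(U{\left(10 \right)},-237 \right)}} = - \frac{58674}{\left(-77\right) \left(-237\right) + 60 \cdot 0} = - \frac{58674}{18249 + 0} = - \frac{58674}{18249} = \left(-58674\right) \frac{1}{18249} = - \frac{254}{79}$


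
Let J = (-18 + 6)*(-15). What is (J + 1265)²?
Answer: 2088025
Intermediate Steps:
J = 180 (J = -12*(-15) = 180)
(J + 1265)² = (180 + 1265)² = 1445² = 2088025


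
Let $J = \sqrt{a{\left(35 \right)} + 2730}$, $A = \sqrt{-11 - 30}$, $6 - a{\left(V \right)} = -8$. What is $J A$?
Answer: $14 i \sqrt{574} \approx 335.42 i$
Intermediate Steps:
$a{\left(V \right)} = 14$ ($a{\left(V \right)} = 6 - -8 = 6 + 8 = 14$)
$A = i \sqrt{41}$ ($A = \sqrt{-41} = i \sqrt{41} \approx 6.4031 i$)
$J = 14 \sqrt{14}$ ($J = \sqrt{14 + 2730} = \sqrt{2744} = 14 \sqrt{14} \approx 52.383$)
$J A = 14 \sqrt{14} i \sqrt{41} = 14 i \sqrt{574}$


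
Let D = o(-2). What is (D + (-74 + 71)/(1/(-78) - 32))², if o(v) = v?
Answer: 22657600/6235009 ≈ 3.6339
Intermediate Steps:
D = -2
(D + (-74 + 71)/(1/(-78) - 32))² = (-2 + (-74 + 71)/(1/(-78) - 32))² = (-2 - 3/(-1/78 - 32))² = (-2 - 3/(-2497/78))² = (-2 - 3*(-78/2497))² = (-2 + 234/2497)² = (-4760/2497)² = 22657600/6235009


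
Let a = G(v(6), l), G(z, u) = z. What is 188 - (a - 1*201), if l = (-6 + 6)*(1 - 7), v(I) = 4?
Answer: 385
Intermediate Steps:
l = 0 (l = 0*(-6) = 0)
a = 4
188 - (a - 1*201) = 188 - (4 - 1*201) = 188 - (4 - 201) = 188 - 1*(-197) = 188 + 197 = 385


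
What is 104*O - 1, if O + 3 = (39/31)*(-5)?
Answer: -29983/31 ≈ -967.19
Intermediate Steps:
O = -288/31 (O = -3 + (39/31)*(-5) = -3 - 195/31 = -288/31 ≈ -9.2903)
104*O - 1 = 104*(-288/31) - 1 = -29952/31 - 1 = -29983/31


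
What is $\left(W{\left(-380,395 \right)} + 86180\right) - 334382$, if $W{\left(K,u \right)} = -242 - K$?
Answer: $-248064$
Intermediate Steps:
$\left(W{\left(-380,395 \right)} + 86180\right) - 334382 = \left(\left(-242 - -380\right) + 86180\right) - 334382 = \left(\left(-242 + 380\right) + 86180\right) - 334382 = \left(138 + 86180\right) - 334382 = 86318 - 334382 = -248064$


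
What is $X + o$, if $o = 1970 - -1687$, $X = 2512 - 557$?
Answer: $5612$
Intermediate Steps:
$X = 1955$ ($X = 2512 - 557 = 1955$)
$o = 3657$ ($o = 1970 + 1687 = 3657$)
$X + o = 1955 + 3657 = 5612$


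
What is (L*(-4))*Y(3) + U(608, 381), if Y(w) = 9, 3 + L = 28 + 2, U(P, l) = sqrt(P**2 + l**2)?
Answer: -972 + 5*sqrt(20593) ≈ -254.49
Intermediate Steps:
L = 27 (L = -3 + (28 + 2) = -3 + 30 = 27)
(L*(-4))*Y(3) + U(608, 381) = (27*(-4))*9 + sqrt(608**2 + 381**2) = -108*9 + sqrt(369664 + 145161) = -972 + sqrt(514825) = -972 + 5*sqrt(20593)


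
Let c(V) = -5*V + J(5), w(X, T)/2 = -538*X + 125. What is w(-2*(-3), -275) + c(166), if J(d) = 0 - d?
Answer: -7041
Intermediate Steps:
w(X, T) = 250 - 1076*X (w(X, T) = 2*(-538*X + 125) = 2*(125 - 538*X) = 250 - 1076*X)
J(d) = -d
c(V) = -5 - 5*V (c(V) = -5*V - 1*5 = -5*V - 5 = -5 - 5*V)
w(-2*(-3), -275) + c(166) = (250 - (-2152)*(-3)) + (-5 - 5*166) = (250 - 1076*6) + (-5 - 830) = (250 - 6456) - 835 = -6206 - 835 = -7041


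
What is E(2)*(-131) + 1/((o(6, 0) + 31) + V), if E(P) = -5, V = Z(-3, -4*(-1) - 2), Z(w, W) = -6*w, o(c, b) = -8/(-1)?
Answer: 37336/57 ≈ 655.02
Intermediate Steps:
o(c, b) = 8 (o(c, b) = -8*(-1) = 8)
V = 18 (V = -6*(-3) = 18)
E(2)*(-131) + 1/((o(6, 0) + 31) + V) = -5*(-131) + 1/((8 + 31) + 18) = 655 + 1/(39 + 18) = 655 + 1/57 = 37336/57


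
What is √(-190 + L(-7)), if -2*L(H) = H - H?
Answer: I*√190 ≈ 13.784*I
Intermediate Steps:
L(H) = 0 (L(H) = -(H - H)/2 = -½*0 = 0)
√(-190 + L(-7)) = √(-190 + 0) = √(-190) = I*√190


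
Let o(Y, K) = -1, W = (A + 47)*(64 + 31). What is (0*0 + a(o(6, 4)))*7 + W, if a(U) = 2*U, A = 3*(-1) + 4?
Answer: 4546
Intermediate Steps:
A = 1 (A = -3 + 4 = 1)
W = 4560 (W = (1 + 47)*(64 + 31) = 48*95 = 4560)
(0*0 + a(o(6, 4)))*7 + W = (0*0 + 2*(-1))*7 + 4560 = (0 - 2)*7 + 4560 = -2*7 + 4560 = -14 + 4560 = 4546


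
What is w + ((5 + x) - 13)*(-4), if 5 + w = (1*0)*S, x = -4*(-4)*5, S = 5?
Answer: -293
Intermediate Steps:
x = 80 (x = 16*5 = 80)
w = -5 (w = -5 + (1*0)*5 = -5 + 0*5 = -5 + 0 = -5)
w + ((5 + x) - 13)*(-4) = -5 + ((5 + 80) - 13)*(-4) = -5 + (85 - 13)*(-4) = -5 + 72*(-4) = -5 - 288 = -293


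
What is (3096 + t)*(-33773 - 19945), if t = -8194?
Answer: 273854364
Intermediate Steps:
(3096 + t)*(-33773 - 19945) = (3096 - 8194)*(-33773 - 19945) = -5098*(-53718) = 273854364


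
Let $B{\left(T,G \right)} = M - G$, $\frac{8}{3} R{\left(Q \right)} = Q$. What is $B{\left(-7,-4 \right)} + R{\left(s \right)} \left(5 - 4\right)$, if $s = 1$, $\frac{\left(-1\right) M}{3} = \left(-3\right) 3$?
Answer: $\frac{251}{8} \approx 31.375$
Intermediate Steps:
$M = 27$ ($M = - 3 \left(\left(-3\right) 3\right) = \left(-3\right) \left(-9\right) = 27$)
$R{\left(Q \right)} = \frac{3 Q}{8}$
$B{\left(T,G \right)} = 27 - G$
$B{\left(-7,-4 \right)} + R{\left(s \right)} \left(5 - 4\right) = \left(27 - -4\right) + \frac{3}{8} \cdot 1 \left(5 - 4\right) = \left(27 + 4\right) + \frac{3 \left(5 - 4\right)}{8} = 31 + \frac{3}{8} \cdot 1 = 31 + \frac{3}{8} = \frac{251}{8}$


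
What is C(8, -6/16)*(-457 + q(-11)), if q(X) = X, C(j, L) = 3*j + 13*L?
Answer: -17901/2 ≈ -8950.5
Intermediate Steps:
C(8, -6/16)*(-457 + q(-11)) = (3*8 + 13*(-6/16))*(-457 - 11) = (24 + 13*(-6*1/16))*(-468) = (24 + 13*(-3/8))*(-468) = (24 - 39/8)*(-468) = (153/8)*(-468) = -17901/2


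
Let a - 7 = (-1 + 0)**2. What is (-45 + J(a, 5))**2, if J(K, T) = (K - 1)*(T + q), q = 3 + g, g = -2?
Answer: 9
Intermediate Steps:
q = 1 (q = 3 - 2 = 1)
a = 8 (a = 7 + (-1 + 0)**2 = 7 + (-1)**2 = 7 + 1 = 8)
J(K, T) = (1 + T)*(-1 + K) (J(K, T) = (K - 1)*(T + 1) = (-1 + K)*(1 + T) = (1 + T)*(-1 + K))
(-45 + J(a, 5))**2 = (-45 + (-1 + 8 - 1*5 + 8*5))**2 = (-45 + (-1 + 8 - 5 + 40))**2 = (-45 + 42)**2 = (-3)**2 = 9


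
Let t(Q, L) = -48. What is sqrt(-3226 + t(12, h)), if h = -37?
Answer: I*sqrt(3274) ≈ 57.219*I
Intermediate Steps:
sqrt(-3226 + t(12, h)) = sqrt(-3226 - 48) = sqrt(-3274) = I*sqrt(3274)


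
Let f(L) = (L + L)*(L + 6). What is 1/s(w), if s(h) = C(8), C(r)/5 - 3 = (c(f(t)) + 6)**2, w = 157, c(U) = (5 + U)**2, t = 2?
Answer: 1/9453140 ≈ 1.0578e-7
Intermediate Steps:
f(L) = 2*L*(6 + L) (f(L) = (2*L)*(6 + L) = 2*L*(6 + L))
C(r) = 9453140 (C(r) = 15 + 5*((5 + 2*2*(6 + 2))**2 + 6)**2 = 15 + 5*((5 + 2*2*8)**2 + 6)**2 = 15 + 5*((5 + 32)**2 + 6)**2 = 15 + 5*(37**2 + 6)**2 = 15 + 5*(1369 + 6)**2 = 15 + 5*1375**2 = 15 + 5*1890625 = 15 + 9453125 = 9453140)
s(h) = 9453140
1/s(w) = 1/9453140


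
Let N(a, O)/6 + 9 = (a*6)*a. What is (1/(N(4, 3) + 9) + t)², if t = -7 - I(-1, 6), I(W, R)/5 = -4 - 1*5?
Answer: 407192041/281961 ≈ 1444.1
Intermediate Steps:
I(W, R) = -45 (I(W, R) = 5*(-4 - 1*5) = 5*(-4 - 5) = 5*(-9) = -45)
N(a, O) = -54 + 36*a² (N(a, O) = -54 + 6*((a*6)*a) = -54 + 6*((6*a)*a) = -54 + 6*(6*a²) = -54 + 36*a²)
t = 38 (t = -7 - 1*(-45) = -7 + 45 = 38)
(1/(N(4, 3) + 9) + t)² = (1/((-54 + 36*4²) + 9) + 38)² = (1/((-54 + 36*16) + 9) + 38)² = (1/((-54 + 576) + 9) + 38)² = (1/(522 + 9) + 38)² = (1/531 + 38)² = (20179/531)² = 407192041/281961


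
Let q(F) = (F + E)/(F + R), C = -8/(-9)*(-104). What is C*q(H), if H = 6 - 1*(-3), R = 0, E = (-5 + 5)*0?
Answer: -832/9 ≈ -92.444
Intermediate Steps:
E = 0 (E = 0*0 = 0)
H = 9 (H = 6 + 3 = 9)
C = -832/9 (C = -8*(-⅑)*(-104) = (8/9)*(-104) = -832/9 ≈ -92.444)
q(F) = 1 (q(F) = (F + 0)/(F + 0) = F/F = 1)
C*q(H) = -832/9*1 = -832/9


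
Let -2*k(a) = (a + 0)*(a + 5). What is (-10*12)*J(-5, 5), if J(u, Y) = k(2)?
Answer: 840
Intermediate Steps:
k(a) = -a*(5 + a)/2 (k(a) = -(a + 0)*(a + 5)/2 = -a*(5 + a)/2)
J(u, Y) = -7 (J(u, Y) = -1/2*2*(5 + 2) = -1/2*2*7 = -7)
(-10*12)*J(-5, 5) = -10*12*(-7) = -120*(-7) = 840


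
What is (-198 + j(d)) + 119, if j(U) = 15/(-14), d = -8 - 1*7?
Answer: -1121/14 ≈ -80.071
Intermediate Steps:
d = -15 (d = -8 - 7 = -15)
j(U) = -15/14 (j(U) = 15*(-1/14) = -15/14)
(-198 + j(d)) + 119 = (-198 - 15/14) + 119 = -2787/14 + 119 = -1121/14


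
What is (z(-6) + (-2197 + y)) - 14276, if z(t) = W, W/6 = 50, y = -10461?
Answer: -26634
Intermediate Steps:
W = 300 (W = 6*50 = 300)
z(t) = 300
(z(-6) + (-2197 + y)) - 14276 = (300 + (-2197 - 10461)) - 14276 = (300 - 12658) - 14276 = -12358 - 14276 = -26634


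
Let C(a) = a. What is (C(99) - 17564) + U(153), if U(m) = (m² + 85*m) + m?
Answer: 19102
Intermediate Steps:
U(m) = m² + 86*m
(C(99) - 17564) + U(153) = (99 - 17564) + 153*(86 + 153) = -17465 + 153*239 = -17465 + 36567 = 19102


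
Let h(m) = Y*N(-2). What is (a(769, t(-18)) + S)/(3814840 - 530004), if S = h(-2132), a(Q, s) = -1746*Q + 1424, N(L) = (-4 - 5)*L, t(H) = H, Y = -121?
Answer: -335857/821209 ≈ -0.40898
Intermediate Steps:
N(L) = -9*L
a(Q, s) = 1424 - 1746*Q
h(m) = -2178 (h(m) = -(-1089)*(-2) = -121*18 = -2178)
S = -2178
(a(769, t(-18)) + S)/(3814840 - 530004) = ((1424 - 1746*769) - 2178)/(3814840 - 530004) = ((1424 - 1342674) - 2178)/3284836 = (-1341250 - 2178)*(1/3284836) = -1343428*1/3284836 = -335857/821209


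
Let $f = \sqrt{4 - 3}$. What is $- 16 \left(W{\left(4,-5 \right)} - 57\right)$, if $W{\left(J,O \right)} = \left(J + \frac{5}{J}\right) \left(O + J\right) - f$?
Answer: $1012$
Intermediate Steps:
$f = 1$ ($f = \sqrt{1} = 1$)
$W{\left(J,O \right)} = -1 + \left(J + O\right) \left(J + \frac{5}{J}\right)$ ($W{\left(J,O \right)} = \left(J + \frac{5}{J}\right) \left(O + J\right) - 1 = \left(J + \frac{5}{J}\right) \left(J + O\right) - 1 = \left(J + O\right) \left(J + \frac{5}{J}\right) - 1 = -1 + \left(J + O\right) \left(J + \frac{5}{J}\right)$)
$- 16 \left(W{\left(4,-5 \right)} - 57\right) = - 16 \left(\left(4 + 4^{2} + 4 \left(-5\right) + 5 \left(-5\right) \frac{1}{4}\right) - 57\right) = - 16 \left(\left(4 + 16 - 20 + 5 \left(-5\right) \frac{1}{4}\right) - 57\right) = - 16 \left(\left(4 + 16 - 20 - \frac{25}{4}\right) - 57\right) = - 16 \left(- \frac{25}{4} - 57\right) = \left(-16\right) \left(- \frac{253}{4}\right) = 1012$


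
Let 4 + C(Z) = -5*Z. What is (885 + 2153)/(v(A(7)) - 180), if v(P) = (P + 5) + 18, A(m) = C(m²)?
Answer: -217/29 ≈ -7.4828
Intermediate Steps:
C(Z) = -4 - 5*Z
A(m) = -4 - 5*m²
v(P) = 23 + P (v(P) = (5 + P) + 18 = 23 + P)
(885 + 2153)/(v(A(7)) - 180) = (885 + 2153)/((23 + (-4 - 5*7²)) - 180) = 3038/((23 + (-4 - 5*49)) - 180) = 3038/((23 + (-4 - 245)) - 180) = 3038/((23 - 249) - 180) = 3038/(-226 - 180) = 3038/(-406) = 3038*(-1/406) = -217/29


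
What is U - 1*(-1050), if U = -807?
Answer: 243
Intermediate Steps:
U - 1*(-1050) = -807 - 1*(-1050) = -807 + 1050 = 243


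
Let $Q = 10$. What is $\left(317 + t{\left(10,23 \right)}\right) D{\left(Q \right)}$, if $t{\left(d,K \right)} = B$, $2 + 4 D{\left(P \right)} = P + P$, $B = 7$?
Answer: $1458$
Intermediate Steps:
$D{\left(P \right)} = - \frac{1}{2} + \frac{P}{2}$ ($D{\left(P \right)} = - \frac{1}{2} + \frac{P + P}{4} = - \frac{1}{2} + \frac{2 P}{4} = - \frac{1}{2} + \frac{P}{2}$)
$t{\left(d,K \right)} = 7$
$\left(317 + t{\left(10,23 \right)}\right) D{\left(Q \right)} = \left(317 + 7\right) \left(- \frac{1}{2} + \frac{1}{2} \cdot 10\right) = 324 \left(- \frac{1}{2} + 5\right) = 324 \cdot \frac{9}{2} = 1458$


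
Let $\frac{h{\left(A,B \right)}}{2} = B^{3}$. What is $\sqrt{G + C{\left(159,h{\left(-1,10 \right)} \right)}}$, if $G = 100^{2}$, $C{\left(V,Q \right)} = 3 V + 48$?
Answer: $5 \sqrt{421} \approx 102.59$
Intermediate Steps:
$h{\left(A,B \right)} = 2 B^{3}$
$C{\left(V,Q \right)} = 48 + 3 V$
$G = 10000$
$\sqrt{G + C{\left(159,h{\left(-1,10 \right)} \right)}} = \sqrt{10000 + \left(48 + 3 \cdot 159\right)} = \sqrt{10000 + \left(48 + 477\right)} = \sqrt{10000 + 525} = \sqrt{10525} = 5 \sqrt{421}$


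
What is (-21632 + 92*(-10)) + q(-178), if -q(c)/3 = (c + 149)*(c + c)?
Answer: -53524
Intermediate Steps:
q(c) = -6*c*(149 + c) (q(c) = -3*(c + 149)*(c + c) = -3*(149 + c)*2*c = -6*c*(149 + c))
(-21632 + 92*(-10)) + q(-178) = (-21632 + 92*(-10)) - 6*(-178)*(149 - 178) = (-21632 - 920) - 6*(-178)*(-29) = -22552 - 30972 = -53524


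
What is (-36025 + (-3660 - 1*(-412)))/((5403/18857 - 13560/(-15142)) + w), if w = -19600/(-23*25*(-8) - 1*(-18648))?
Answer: -72095323624311/622252438 ≈ -1.1586e+5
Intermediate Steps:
w = -1225/1453 (w = -19600/(-575*(-8) + 18648) = -19600/(4600 + 18648) = -19600/23248 = -19600*1/23248 = -1225/1453 ≈ -0.84308)
(-36025 + (-3660 - 1*(-412)))/((5403/18857 - 13560/(-15142)) + w) = (-36025 + (-3660 - 1*(-412)))/((5403/18857 - 13560/(-15142)) - 1225/1453) = (-36025 + (-3660 + 412))/((5403*(1/18857) - 13560*(-1/15142)) - 1225/1453) = (-36025 - 3248)/((5403/18857 + 60/67) - 1225/1453) = -39273/(1493421/1263419 - 1225/1453) = -39273/622252438/1835747807 = -39273*1835747807/622252438 = -72095323624311/622252438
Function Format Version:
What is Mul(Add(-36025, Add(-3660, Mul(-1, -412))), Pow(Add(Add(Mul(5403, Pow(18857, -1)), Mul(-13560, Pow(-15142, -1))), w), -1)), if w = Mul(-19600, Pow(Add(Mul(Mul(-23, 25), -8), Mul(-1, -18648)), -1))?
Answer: Rational(-72095323624311, 622252438) ≈ -1.1586e+5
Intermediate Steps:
w = Rational(-1225, 1453) (w = Mul(-19600, Pow(Add(Mul(-575, -8), 18648), -1)) = Mul(-19600, Pow(Add(4600, 18648), -1)) = Mul(-19600, Pow(23248, -1)) = Mul(-19600, Rational(1, 23248)) = Rational(-1225, 1453) ≈ -0.84308)
Mul(Add(-36025, Add(-3660, Mul(-1, -412))), Pow(Add(Add(Mul(5403, Pow(18857, -1)), Mul(-13560, Pow(-15142, -1))), w), -1)) = Mul(Add(-36025, Add(-3660, Mul(-1, -412))), Pow(Add(Add(Mul(5403, Pow(18857, -1)), Mul(-13560, Pow(-15142, -1))), Rational(-1225, 1453)), -1)) = Mul(Add(-36025, Add(-3660, 412)), Pow(Add(Add(Mul(5403, Rational(1, 18857)), Mul(-13560, Rational(-1, 15142))), Rational(-1225, 1453)), -1)) = Mul(Add(-36025, -3248), Pow(Add(Add(Rational(5403, 18857), Rational(60, 67)), Rational(-1225, 1453)), -1)) = Mul(-39273, Pow(Add(Rational(1493421, 1263419), Rational(-1225, 1453)), -1)) = Mul(-39273, Pow(Rational(622252438, 1835747807), -1)) = Mul(-39273, Rational(1835747807, 622252438)) = Rational(-72095323624311, 622252438)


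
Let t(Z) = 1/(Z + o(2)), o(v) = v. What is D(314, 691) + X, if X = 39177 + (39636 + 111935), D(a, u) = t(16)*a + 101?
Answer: 1717798/9 ≈ 1.9087e+5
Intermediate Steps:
t(Z) = 1/(2 + Z) (t(Z) = 1/(Z + 2) = 1/(2 + Z))
D(a, u) = 101 + a/18 (D(a, u) = a/(2 + 16) + 101 = a/18 + 101 = 101 + a/18)
X = 190748 (X = 39177 + 151571 = 190748)
D(314, 691) + X = (101 + (1/18)*314) + 190748 = (101 + 157/9) + 190748 = 1066/9 + 190748 = 1717798/9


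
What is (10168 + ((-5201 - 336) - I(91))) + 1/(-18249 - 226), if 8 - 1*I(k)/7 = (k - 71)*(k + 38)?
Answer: 418181624/18475 ≈ 22635.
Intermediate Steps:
I(k) = 56 - 7*(-71 + k)*(38 + k) (I(k) = 56 - 7*(k - 71)*(k + 38) = 56 - 7*(-71 + k)*(38 + k))
(10168 + ((-5201 - 336) - I(91))) + 1/(-18249 - 226) = (10168 + ((-5201 - 336) - (18942 - 7*91**2 + 231*91))) + 1/(-18249 - 226) = (10168 + (-5537 - (18942 - 7*8281 + 21021))) + 1/(-18475) = (10168 + (-5537 - (18942 - 57967 + 21021))) - 1/18475 = (10168 + (-5537 - 1*(-18004))) - 1/18475 = (10168 + (-5537 + 18004)) - 1/18475 = (10168 + 12467) - 1/18475 = 22635 - 1/18475 = 418181624/18475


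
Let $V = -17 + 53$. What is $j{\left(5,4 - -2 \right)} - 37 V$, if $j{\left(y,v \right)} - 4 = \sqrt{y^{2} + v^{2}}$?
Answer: $-1328 + \sqrt{61} \approx -1320.2$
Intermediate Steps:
$V = 36$
$j{\left(y,v \right)} = 4 + \sqrt{v^{2} + y^{2}}$ ($j{\left(y,v \right)} = 4 + \sqrt{y^{2} + v^{2}} = 4 + \sqrt{v^{2} + y^{2}}$)
$j{\left(5,4 - -2 \right)} - 37 V = \left(4 + \sqrt{\left(4 - -2\right)^{2} + 5^{2}}\right) - 1332 = \left(4 + \sqrt{\left(4 + 2\right)^{2} + 25}\right) - 1332 = \left(4 + \sqrt{6^{2} + 25}\right) - 1332 = \left(4 + \sqrt{36 + 25}\right) - 1332 = \left(4 + \sqrt{61}\right) - 1332 = -1328 + \sqrt{61}$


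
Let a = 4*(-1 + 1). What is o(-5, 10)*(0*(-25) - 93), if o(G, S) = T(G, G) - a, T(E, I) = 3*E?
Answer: 1395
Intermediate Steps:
a = 0 (a = 4*0 = 0)
o(G, S) = 3*G (o(G, S) = 3*G - 1*0 = 3*G + 0 = 3*G)
o(-5, 10)*(0*(-25) - 93) = (3*(-5))*(0*(-25) - 93) = -15*(0 - 93) = -15*(-93) = 1395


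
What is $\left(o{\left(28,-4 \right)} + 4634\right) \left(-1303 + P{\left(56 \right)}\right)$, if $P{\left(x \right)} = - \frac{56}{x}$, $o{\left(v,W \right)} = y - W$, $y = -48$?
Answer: $-5985360$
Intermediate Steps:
$o{\left(v,W \right)} = -48 - W$
$\left(o{\left(28,-4 \right)} + 4634\right) \left(-1303 + P{\left(56 \right)}\right) = \left(\left(-48 - -4\right) + 4634\right) \left(-1303 - \frac{56}{56}\right) = \left(\left(-48 + 4\right) + 4634\right) \left(-1303 - 1\right) = \left(-44 + 4634\right) \left(-1303 - 1\right) = 4590 \left(-1304\right) = -5985360$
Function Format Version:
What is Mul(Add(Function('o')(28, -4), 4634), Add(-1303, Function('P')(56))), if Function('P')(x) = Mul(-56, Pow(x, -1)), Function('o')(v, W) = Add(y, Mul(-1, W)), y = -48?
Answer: -5985360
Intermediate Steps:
Function('o')(v, W) = Add(-48, Mul(-1, W))
Mul(Add(Function('o')(28, -4), 4634), Add(-1303, Function('P')(56))) = Mul(Add(Add(-48, Mul(-1, -4)), 4634), Add(-1303, Mul(-56, Pow(56, -1)))) = Mul(Add(Add(-48, 4), 4634), Add(-1303, Mul(-56, Rational(1, 56)))) = Mul(Add(-44, 4634), Add(-1303, -1)) = Mul(4590, -1304) = -5985360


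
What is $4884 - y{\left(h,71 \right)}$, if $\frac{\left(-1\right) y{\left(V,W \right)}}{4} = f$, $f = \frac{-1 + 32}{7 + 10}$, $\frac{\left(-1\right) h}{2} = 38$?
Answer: $\frac{83152}{17} \approx 4891.3$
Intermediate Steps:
$h = -76$ ($h = \left(-2\right) 38 = -76$)
$f = \frac{31}{17} \approx 1.8235$
$y{\left(V,W \right)} = - \frac{124}{17}$ ($y{\left(V,W \right)} = \left(-4\right) \frac{31}{17} = - \frac{124}{17}$)
$4884 - y{\left(h,71 \right)} = 4884 - - \frac{124}{17} = 4884 + \frac{124}{17} = \frac{83152}{17}$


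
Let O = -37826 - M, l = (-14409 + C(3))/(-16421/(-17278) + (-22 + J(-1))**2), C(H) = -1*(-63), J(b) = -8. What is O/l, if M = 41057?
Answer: 1227941764343/247870188 ≈ 4954.0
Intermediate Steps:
C(H) = 63
l = -247870188/15566621 (l = (-14409 + 63)/(-16421/(-17278) + (-22 - 8)**2) = -14346/(-16421*(-1/17278) + (-30)**2) = -14346/(16421/17278 + 900) = -14346/15566621/17278 = -14346*17278/15566621 = -247870188/15566621 ≈ -15.923)
O = -78883 (O = -37826 - 1*41057 = -37826 - 41057 = -78883)
O/l = -78883/(-247870188/15566621) = -78883*(-15566621/247870188) = 1227941764343/247870188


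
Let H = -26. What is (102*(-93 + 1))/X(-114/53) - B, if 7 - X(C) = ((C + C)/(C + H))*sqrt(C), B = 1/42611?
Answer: -20639601427207415/15411904369789 - 199513224*I*sqrt(6042)/361688399 ≈ -1339.2 - 42.877*I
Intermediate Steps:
B = 1/42611 ≈ 2.3468e-5
X(C) = 7 - 2*C**(3/2)/(-26 + C) (X(C) = 7 - (C + C)/(C - 26)*sqrt(C) = 7 - (2*C)/(-26 + C)*sqrt(C) = 7 - 2*C/(-26 + C)*sqrt(C) = 7 - 2*C**(3/2)/(-26 + C))
(102*(-93 + 1))/X(-114/53) - B = (102*(-93 + 1))/(((-182 - 2*(-114*I*sqrt(6042)/2809) + 7*(-114/53))/(-26 - 114/53))) - 1*1/42611 = (102*(-92))/(((-182 - 2*(-114*I*sqrt(6042)/2809) + 7*(-114*1/53))/(-26 - 114*1/53))) - 1/42611 = -9384*(-26 - 114/53)/(-182 - (-228)*I*sqrt(6042)/2809 + 7*(-114/53)) - 1/42611 = -9384*(-1492/(53*(-182 - (-228)*I*sqrt(6042)/2809 - 798/53))) - 1/42611 = -9384*(-1492/(53*(-182 + 228*I*sqrt(6042)/2809 - 798/53))) - 1/42611 = -9384*(-1492/(53*(-10444/53 + 228*I*sqrt(6042)/2809))) - 1/42611 = -9384/(7 - 57*I*sqrt(6042)/19769) - 1/42611 = -1/42611 - 9384/(7 - 57*I*sqrt(6042)/19769)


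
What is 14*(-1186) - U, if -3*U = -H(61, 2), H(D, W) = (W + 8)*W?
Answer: -49832/3 ≈ -16611.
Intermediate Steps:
H(D, W) = W*(8 + W) (H(D, W) = (8 + W)*W = W*(8 + W))
U = 20/3 (U = -(-1)*2*(8 + 2)/3 = -(-1)*2*10/3 = -(-1)*20/3 = -⅓*(-20) = 20/3 ≈ 6.6667)
14*(-1186) - U = 14*(-1186) - 1*20/3 = -16604 - 20/3 = -49832/3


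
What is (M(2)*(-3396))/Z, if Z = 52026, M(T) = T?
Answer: -1132/8671 ≈ -0.13055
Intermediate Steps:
(M(2)*(-3396))/Z = (2*(-3396))/52026 = -6792*1/52026 = -1132/8671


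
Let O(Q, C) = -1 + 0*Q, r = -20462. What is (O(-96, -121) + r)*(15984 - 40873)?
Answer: 509303607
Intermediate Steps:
O(Q, C) = -1 (O(Q, C) = -1 + 0 = -1)
(O(-96, -121) + r)*(15984 - 40873) = (-1 - 20462)*(15984 - 40873) = -20463*(-24889) = 509303607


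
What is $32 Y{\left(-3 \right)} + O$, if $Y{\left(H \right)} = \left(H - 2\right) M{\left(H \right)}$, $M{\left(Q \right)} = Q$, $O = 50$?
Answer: $530$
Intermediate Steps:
$Y{\left(H \right)} = H \left(-2 + H\right)$ ($Y{\left(H \right)} = \left(H - 2\right) H = \left(-2 + H\right) H = H \left(-2 + H\right)$)
$32 Y{\left(-3 \right)} + O = 32 \left(- 3 \left(-2 - 3\right)\right) + 50 = 32 \left(\left(-3\right) \left(-5\right)\right) + 50 = 32 \cdot 15 + 50 = 480 + 50 = 530$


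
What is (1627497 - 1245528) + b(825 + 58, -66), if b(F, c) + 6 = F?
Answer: 382846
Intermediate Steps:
b(F, c) = -6 + F
(1627497 - 1245528) + b(825 + 58, -66) = (1627497 - 1245528) + (-6 + (825 + 58)) = 381969 + (-6 + 883) = 381969 + 877 = 382846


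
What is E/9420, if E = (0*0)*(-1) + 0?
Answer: 0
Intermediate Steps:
E = 0 (E = 0*(-1) + 0 = 0 + 0 = 0)
E/9420 = 0/9420 = 0*(1/9420) = 0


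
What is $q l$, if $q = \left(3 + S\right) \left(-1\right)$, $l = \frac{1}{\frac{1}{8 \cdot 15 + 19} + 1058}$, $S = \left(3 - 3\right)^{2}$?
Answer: $- \frac{139}{49021} \approx -0.0028355$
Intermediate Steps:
$S = 0$ ($S = 0^{2} = 0$)
$l = \frac{139}{147063}$ ($l = \frac{1}{\frac{1}{120 + 19} + 1058} = \frac{1}{\frac{1}{139} + 1058} = \frac{1}{\frac{147063}{139}} = \frac{139}{147063} \approx 0.00094517$)
$q = -3$ ($q = \left(3 + 0\right) \left(-1\right) = 3 \left(-1\right) = -3$)
$q l = \left(-3\right) \frac{139}{147063} = - \frac{139}{49021}$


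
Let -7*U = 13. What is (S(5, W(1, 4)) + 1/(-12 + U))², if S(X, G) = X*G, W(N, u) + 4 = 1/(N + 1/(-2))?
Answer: 954529/9409 ≈ 101.45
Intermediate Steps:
U = -13/7 (U = -⅐*13 = -13/7 ≈ -1.8571)
W(N, u) = -4 + 1/(-½ + N) (W(N, u) = -4 + 1/(N + 1/(-2)) = -4 + 1/(N - ½) = -4 + 1/(-½ + N))
S(X, G) = G*X
(S(5, W(1, 4)) + 1/(-12 + U))² = ((2*(3 - 4*1)/(-1 + 2*1))*5 + 1/(-12 - 13/7))² = ((2*(3 - 4)/(-1 + 2))*5 + 1/(-97/7))² = ((2*(-1)/1)*5 - 7/97)² = ((2*1*(-1))*5 - 7/97)² = (-2*5 - 7/97)² = (-10 - 7/97)² = (-977/97)² = 954529/9409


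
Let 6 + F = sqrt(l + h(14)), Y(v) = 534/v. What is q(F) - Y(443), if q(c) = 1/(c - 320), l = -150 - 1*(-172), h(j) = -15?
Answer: -56892064/47077167 - sqrt(7)/106269 ≈ -1.2085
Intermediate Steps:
l = 22 (l = -150 + 172 = 22)
F = -6 + sqrt(7) (F = -6 + sqrt(22 - 15) = -6 + sqrt(7) ≈ -3.3542)
q(c) = 1/(-320 + c)
q(F) - Y(443) = 1/(-320 + (-6 + sqrt(7))) - 534/443 = 1/(-326 + sqrt(7)) - 534/443 = -534/443 + 1/(-326 + sqrt(7))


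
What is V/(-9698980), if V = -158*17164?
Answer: 677978/2424745 ≈ 0.27961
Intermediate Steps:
V = -2711912
V/(-9698980) = -2711912/(-9698980) = -2711912*(-1/9698980) = 677978/2424745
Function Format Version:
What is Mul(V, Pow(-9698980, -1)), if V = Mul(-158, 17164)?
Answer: Rational(677978, 2424745) ≈ 0.27961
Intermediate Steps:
V = -2711912
Mul(V, Pow(-9698980, -1)) = Mul(-2711912, Pow(-9698980, -1)) = Mul(-2711912, Rational(-1, 9698980)) = Rational(677978, 2424745)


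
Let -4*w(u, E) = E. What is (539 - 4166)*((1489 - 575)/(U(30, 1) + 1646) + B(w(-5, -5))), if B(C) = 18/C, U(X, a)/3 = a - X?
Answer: -423698886/7795 ≈ -54355.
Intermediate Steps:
w(u, E) = -E/4
U(X, a) = -3*X + 3*a (U(X, a) = 3*(a - X) = -3*X + 3*a)
(539 - 4166)*((1489 - 575)/(U(30, 1) + 1646) + B(w(-5, -5))) = (539 - 4166)*((1489 - 575)/((-3*30 + 3*1) + 1646) + 18/((-¼*(-5)))) = -3627*(914/((-90 + 3) + 1646) + 18/(5/4)) = -3627*(914/(-87 + 1646) + 18*(⅘)) = -3627*(914/1559 + 72/5) = -3627*116818/7795 = -423698886/7795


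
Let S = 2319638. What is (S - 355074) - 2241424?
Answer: -276860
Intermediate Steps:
(S - 355074) - 2241424 = (2319638 - 355074) - 2241424 = 1964564 - 2241424 = -276860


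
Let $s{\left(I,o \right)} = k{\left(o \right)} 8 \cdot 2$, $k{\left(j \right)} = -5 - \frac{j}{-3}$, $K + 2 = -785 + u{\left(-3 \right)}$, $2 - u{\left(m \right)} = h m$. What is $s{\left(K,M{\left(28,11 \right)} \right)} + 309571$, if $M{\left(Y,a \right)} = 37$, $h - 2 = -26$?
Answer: $\frac{929065}{3} \approx 3.0969 \cdot 10^{5}$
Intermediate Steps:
$h = -24$ ($h = 2 - 26 = -24$)
$u{\left(m \right)} = 2 + 24 m$ ($u{\left(m \right)} = 2 - - 24 m = 2 + 24 m$)
$K = -857$ ($K = -2 + \left(-785 + \left(2 + 24 \left(-3\right)\right)\right) = -2 + \left(-785 + \left(2 - 72\right)\right) = -2 - 855 = -857$)
$k{\left(j \right)} = -5 + \frac{j}{3}$ ($k{\left(j \right)} = -5 - j \left(- \frac{1}{3}\right) = -5 - - \frac{j}{3} = -5 + \frac{j}{3}$)
$s{\left(I,o \right)} = -80 + \frac{16 o}{3}$ ($s{\left(I,o \right)} = \left(-5 + \frac{o}{3}\right) 8 \cdot 2 = \left(-40 + \frac{8 o}{3}\right) 2 = -80 + \frac{16 o}{3}$)
$s{\left(K,M{\left(28,11 \right)} \right)} + 309571 = \left(-80 + \frac{16}{3} \cdot 37\right) + 309571 = \left(-80 + \frac{592}{3}\right) + 309571 = \frac{352}{3} + 309571 = \frac{929065}{3}$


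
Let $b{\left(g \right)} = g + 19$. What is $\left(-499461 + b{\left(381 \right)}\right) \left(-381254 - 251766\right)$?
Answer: $315915594220$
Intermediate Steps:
$b{\left(g \right)} = 19 + g$
$\left(-499461 + b{\left(381 \right)}\right) \left(-381254 - 251766\right) = \left(-499461 + \left(19 + 381\right)\right) \left(-381254 - 251766\right) = \left(-499461 + 400\right) \left(-633020\right) = \left(-499061\right) \left(-633020\right) = 315915594220$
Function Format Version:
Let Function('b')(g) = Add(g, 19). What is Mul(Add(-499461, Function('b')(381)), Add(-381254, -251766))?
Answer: 315915594220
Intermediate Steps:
Function('b')(g) = Add(19, g)
Mul(Add(-499461, Function('b')(381)), Add(-381254, -251766)) = Mul(Add(-499461, Add(19, 381)), Add(-381254, -251766)) = Mul(Add(-499461, 400), -633020) = Mul(-499061, -633020) = 315915594220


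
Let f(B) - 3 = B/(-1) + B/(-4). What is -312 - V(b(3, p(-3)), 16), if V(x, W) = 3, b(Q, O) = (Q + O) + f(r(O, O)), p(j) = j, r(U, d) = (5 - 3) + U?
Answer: -315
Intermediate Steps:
r(U, d) = 2 + U
f(B) = 3 - 5*B/4 (f(B) = 3 + (B/(-1) + B/(-4)) = 3 + (B*(-1) + B*(-¼)) = 3 + (-B - B/4) = 3 - 5*B/4)
b(Q, O) = ½ + Q - O/4 (b(Q, O) = (Q + O) + (3 - 5*(2 + O)/4) = (O + Q) + (3 + (-5/2 - 5*O/4)) = (O + Q) + (½ - 5*O/4) = ½ + Q - O/4)
-312 - V(b(3, p(-3)), 16) = -312 - 1*3 = -312 - 3 = -315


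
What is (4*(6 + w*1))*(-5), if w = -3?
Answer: -60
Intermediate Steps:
(4*(6 + w*1))*(-5) = (4*(6 - 3*1))*(-5) = (4*(6 - 3))*(-5) = (4*3)*(-5) = 12*(-5) = -60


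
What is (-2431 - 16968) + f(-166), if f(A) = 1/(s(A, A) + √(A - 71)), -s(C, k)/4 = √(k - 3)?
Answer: -19399 + 52*I/2467 + I*√237/2467 ≈ -19399.0 + 0.027319*I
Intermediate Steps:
s(C, k) = -4*√(-3 + k) (s(C, k) = -4*√(k - 3) = -4*√(-3 + k))
f(A) = 1/(√(-71 + A) - 4*√(-3 + A)) (f(A) = 1/(-4*√(-3 + A) + √(A - 71)) = 1/(-4*√(-3 + A) + √(-71 + A)) = 1/(√(-71 + A) - 4*√(-3 + A)))
(-2431 - 16968) + f(-166) = (-2431 - 16968) + 1/(√(-71 - 166) - 4*√(-3 - 166)) = -19399 + 1/(√(-237) - 52*I) = -19399 + 1/(I*√237 - 52*I) = -19399 + 1/(-52*I + I*√237)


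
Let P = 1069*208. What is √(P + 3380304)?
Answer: 4*√225166 ≈ 1898.1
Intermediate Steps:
P = 222352
√(P + 3380304) = √(222352 + 3380304) = √3602656 = 4*√225166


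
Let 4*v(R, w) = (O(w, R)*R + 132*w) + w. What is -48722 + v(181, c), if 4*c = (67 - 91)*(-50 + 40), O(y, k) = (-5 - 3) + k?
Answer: -155595/4 ≈ -38899.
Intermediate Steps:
O(y, k) = -8 + k
c = 60 (c = ((67 - 91)*(-50 + 40))/4 = (-24*(-10))/4 = (1/4)*240 = 60)
v(R, w) = 133*w/4 + R*(-8 + R)/4 (v(R, w) = (((-8 + R)*R + 132*w) + w)/4 = ((R*(-8 + R) + 132*w) + w)/4 = ((132*w + R*(-8 + R)) + w)/4 = (133*w + R*(-8 + R))/4 = 133*w/4 + R*(-8 + R)/4)
-48722 + v(181, c) = -48722 + ((133/4)*60 + (1/4)*181*(-8 + 181)) = -48722 + (1995 + (1/4)*181*173) = -48722 + (1995 + 31313/4) = -48722 + 39293/4 = -155595/4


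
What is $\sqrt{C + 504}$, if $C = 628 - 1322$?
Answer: $i \sqrt{190} \approx 13.784 i$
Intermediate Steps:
$C = -694$
$\sqrt{C + 504} = \sqrt{-694 + 504} = \sqrt{-190} = i \sqrt{190}$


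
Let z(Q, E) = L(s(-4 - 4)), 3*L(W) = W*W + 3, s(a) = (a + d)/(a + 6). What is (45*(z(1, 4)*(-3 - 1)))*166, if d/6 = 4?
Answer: -667320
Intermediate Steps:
d = 24 (d = 6*4 = 24)
s(a) = (24 + a)/(6 + a) (s(a) = (a + 24)/(a + 6) = (24 + a)/(6 + a))
L(W) = 1 + W**2/3 (L(W) = (W*W + 3)/3 = (W**2 + 3)/3 = (3 + W**2)/3 = 1 + W**2/3)
z(Q, E) = 67/3 (z(Q, E) = 1 + ((24 + (-4 - 4))/(6 + (-4 - 4)))**2/3 = 1 + ((24 - 8)/(6 - 8))**2/3 = 1 + (16/(-2))**2/3 = 1 + (-1/2*16)**2/3 = 1 + (1/3)*(-8)**2 = 1 + (1/3)*64 = 1 + 64/3 = 67/3)
(45*(z(1, 4)*(-3 - 1)))*166 = (45*(67*(-3 - 1)/3))*166 = (45*((67/3)*(-4)))*166 = (45*(-268/3))*166 = -4020*166 = -667320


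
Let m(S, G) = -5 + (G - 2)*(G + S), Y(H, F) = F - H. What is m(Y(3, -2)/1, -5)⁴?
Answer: 17850625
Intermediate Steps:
m(S, G) = -5 + (-2 + G)*(G + S)
m(Y(3, -2)/1, -5)⁴ = (-5 + (-5)² - 2*(-5) - 2*(-2 - 1*3)/1 - 5*(-2 - 1*3)/1)⁴ = (-5 + 25 + 10 - 2*(-2 - 3) - 5*(-2 - 3))⁴ = (-5 + 25 + 10 - (-10) - (-25))⁴ = (-5 + 25 + 10 - 2*(-5) - 5*(-5))⁴ = (-5 + 25 + 10 + 10 + 25)⁴ = 65⁴ = 17850625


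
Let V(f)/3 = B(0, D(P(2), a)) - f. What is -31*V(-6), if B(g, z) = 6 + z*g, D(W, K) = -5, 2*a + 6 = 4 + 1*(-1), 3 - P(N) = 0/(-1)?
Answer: -1116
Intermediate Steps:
P(N) = 3 (P(N) = 3 - 0/(-1) = 3 - 0*(-1) = 3 - 1*0 = 3 + 0 = 3)
a = -3/2 (a = -3 + (4 + 1*(-1))/2 = -3 + (4 - 1)/2 = -3 + (½)*3 = -3 + 3/2 = -3/2 ≈ -1.5000)
B(g, z) = 6 + g*z
V(f) = 18 - 3*f (V(f) = 3*((6 + 0*(-5)) - f) = 3*((6 + 0) - f) = 3*(6 - f) = 18 - 3*f)
-31*V(-6) = -31*(18 - 3*(-6)) = -31*(18 + 18) = -31*36 = -1116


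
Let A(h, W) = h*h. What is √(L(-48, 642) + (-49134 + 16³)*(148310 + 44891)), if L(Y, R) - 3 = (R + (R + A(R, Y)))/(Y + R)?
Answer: I*√9475809287527/33 ≈ 93281.0*I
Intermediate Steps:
A(h, W) = h²
L(Y, R) = 3 + (R² + 2*R)/(R + Y) (L(Y, R) = 3 + (R + (R + R²))/(Y + R) = 3 + (R² + 2*R)/(R + Y))
√(L(-48, 642) + (-49134 + 16³)*(148310 + 44891)) = √((642² + 3*(-48) + 5*642)/(642 - 48) + (-49134 + 16³)*(148310 + 44891)) = √((412164 - 144 + 3210)/594 + (-49134 + 4096)*193201) = √((1/594)*415230 - 45038*193201) = √(69205/99 - 8701386638) = √(-861437207957/99) = I*√9475809287527/33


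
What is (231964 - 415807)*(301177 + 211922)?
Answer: -94329659457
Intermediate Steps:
(231964 - 415807)*(301177 + 211922) = -183843*513099 = -94329659457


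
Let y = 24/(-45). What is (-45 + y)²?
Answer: 466489/225 ≈ 2073.3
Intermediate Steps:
y = -8/15 (y = 24*(-1/45) = -8/15 ≈ -0.53333)
(-45 + y)² = (-45 - 8/15)² = (-683/15)² = 466489/225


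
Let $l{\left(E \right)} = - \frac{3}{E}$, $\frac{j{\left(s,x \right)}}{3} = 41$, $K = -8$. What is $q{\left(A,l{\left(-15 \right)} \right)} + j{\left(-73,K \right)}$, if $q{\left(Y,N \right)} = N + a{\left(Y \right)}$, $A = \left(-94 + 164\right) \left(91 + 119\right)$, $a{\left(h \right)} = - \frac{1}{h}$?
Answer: $\frac{1811039}{14700} \approx 123.2$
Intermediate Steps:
$j{\left(s,x \right)} = 123$ ($j{\left(s,x \right)} = 3 \cdot 41 = 123$)
$A = 14700$ ($A = 70 \cdot 210 = 14700$)
$q{\left(Y,N \right)} = N - \frac{1}{Y}$
$q{\left(A,l{\left(-15 \right)} \right)} + j{\left(-73,K \right)} = \left(- \frac{3}{-15} - \frac{1}{14700}\right) + 123 = \left(\left(-3\right) \left(- \frac{1}{15}\right) - \frac{1}{14700}\right) + 123 = \left(\frac{1}{5} - \frac{1}{14700}\right) + 123 = \frac{2939}{14700} + 123 = \frac{1811039}{14700}$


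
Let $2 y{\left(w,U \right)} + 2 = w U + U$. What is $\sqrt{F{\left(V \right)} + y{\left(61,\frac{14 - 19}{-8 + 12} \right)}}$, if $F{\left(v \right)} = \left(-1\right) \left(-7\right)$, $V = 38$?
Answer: $\frac{i \sqrt{131}}{2} \approx 5.7228 i$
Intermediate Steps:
$y{\left(w,U \right)} = -1 + \frac{U}{2} + \frac{U w}{2}$ ($y{\left(w,U \right)} = -1 + \frac{w U + U}{2} = -1 + \frac{U w + U}{2} = -1 + \frac{U + U w}{2} = -1 + \left(\frac{U}{2} + \frac{U w}{2}\right) = -1 + \frac{U}{2} + \frac{U w}{2}$)
$F{\left(v \right)} = 7$
$\sqrt{F{\left(V \right)} + y{\left(61,\frac{14 - 19}{-8 + 12} \right)}} = \sqrt{7 + \left(-1 + \frac{\left(14 - 19\right) \frac{1}{-8 + 12}}{2} + \frac{1}{2} \frac{14 - 19}{-8 + 12} \cdot 61\right)} = \sqrt{7 + \left(-1 + \frac{\left(-5\right) \frac{1}{4}}{2} + \frac{1}{2} \left(- \frac{5}{4}\right) 61\right)} = \sqrt{7 + \left(-1 + \frac{\left(-5\right) \frac{1}{4}}{2} + \frac{1}{2} \left(\left(-5\right) \frac{1}{4}\right) 61\right)} = \sqrt{7 + \left(-1 + \frac{1}{2} \left(- \frac{5}{4}\right) + \frac{1}{2} \left(- \frac{5}{4}\right) 61\right)} = \sqrt{7 - \frac{159}{4}} = \sqrt{- \frac{131}{4}} = \frac{i \sqrt{131}}{2}$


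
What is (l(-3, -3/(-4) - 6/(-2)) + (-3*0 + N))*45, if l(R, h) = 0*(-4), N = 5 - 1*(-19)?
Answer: 1080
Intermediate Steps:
N = 24 (N = 5 + 19 = 24)
l(R, h) = 0
(l(-3, -3/(-4) - 6/(-2)) + (-3*0 + N))*45 = (0 + (-3*0 + 24))*45 = (0 + (0 + 24))*45 = (0 + 24)*45 = 24*45 = 1080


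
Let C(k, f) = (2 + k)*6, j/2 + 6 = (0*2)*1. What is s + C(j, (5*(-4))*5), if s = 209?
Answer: 149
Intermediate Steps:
j = -12 (j = -12 + 2*((0*2)*1) = -12 + 2*(0*1) = -12 + 2*0 = -12 + 0 = -12)
C(k, f) = 12 + 6*k
s + C(j, (5*(-4))*5) = 209 + (12 + 6*(-12)) = 209 + (12 - 72) = 209 - 60 = 149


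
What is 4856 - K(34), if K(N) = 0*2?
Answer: 4856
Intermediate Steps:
K(N) = 0
4856 - K(34) = 4856 - 1*0 = 4856 + 0 = 4856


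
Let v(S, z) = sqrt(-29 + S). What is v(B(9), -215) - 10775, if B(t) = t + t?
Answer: -10775 + I*sqrt(11) ≈ -10775.0 + 3.3166*I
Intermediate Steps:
B(t) = 2*t
v(B(9), -215) - 10775 = sqrt(-29 + 2*9) - 10775 = sqrt(-29 + 18) - 10775 = sqrt(-11) - 10775 = I*sqrt(11) - 10775 = -10775 + I*sqrt(11)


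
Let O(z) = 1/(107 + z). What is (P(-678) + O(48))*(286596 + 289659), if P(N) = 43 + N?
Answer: -11343464424/31 ≈ -3.6592e+8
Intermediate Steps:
(P(-678) + O(48))*(286596 + 289659) = ((43 - 678) + 1/(107 + 48))*(286596 + 289659) = (-635 + 1/155)*576255 = -98424/155*576255 = -11343464424/31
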